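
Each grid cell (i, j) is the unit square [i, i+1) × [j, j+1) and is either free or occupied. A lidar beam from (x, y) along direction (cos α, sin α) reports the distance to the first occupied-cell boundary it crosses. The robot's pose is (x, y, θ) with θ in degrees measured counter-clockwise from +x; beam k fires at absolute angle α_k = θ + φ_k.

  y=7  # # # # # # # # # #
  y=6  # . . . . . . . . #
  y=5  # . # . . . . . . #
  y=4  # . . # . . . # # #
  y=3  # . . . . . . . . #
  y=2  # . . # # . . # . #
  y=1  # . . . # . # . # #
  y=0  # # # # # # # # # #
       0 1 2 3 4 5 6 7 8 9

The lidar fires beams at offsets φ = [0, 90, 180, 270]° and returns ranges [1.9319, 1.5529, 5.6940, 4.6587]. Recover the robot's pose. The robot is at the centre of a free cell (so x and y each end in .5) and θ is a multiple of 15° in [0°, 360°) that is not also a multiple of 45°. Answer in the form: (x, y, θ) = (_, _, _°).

Candidates: 38 free-cell centres × 16 headings = 608 poses. Raycast each; keep the one whose scan matches to 4 dp.
  (7.5, 1.5, 330°): beam 1 = 0.5774 ≠ 1.9319 ✗
  (5.5, 2.5, 75°): beam 1 = 4.6587 ≠ 1.9319 ✗
  (1.5, 2.5, 210°): beam 1 = 0.5774 ≠ 1.9319 ✗
  (6.5, 5.5, 285°): beam 1 = 2.5882 ≠ 1.9319 ✗
  …
  (6.5, 5.5, 345°): r_1=1.9319, r_2=1.5529, r_3=5.6940, r_4=4.6587 — all match ✓
Unique over the lattice → pose = (6.5, 5.5, 345°).

(x, y, θ) = (6.5, 5.5, 345°)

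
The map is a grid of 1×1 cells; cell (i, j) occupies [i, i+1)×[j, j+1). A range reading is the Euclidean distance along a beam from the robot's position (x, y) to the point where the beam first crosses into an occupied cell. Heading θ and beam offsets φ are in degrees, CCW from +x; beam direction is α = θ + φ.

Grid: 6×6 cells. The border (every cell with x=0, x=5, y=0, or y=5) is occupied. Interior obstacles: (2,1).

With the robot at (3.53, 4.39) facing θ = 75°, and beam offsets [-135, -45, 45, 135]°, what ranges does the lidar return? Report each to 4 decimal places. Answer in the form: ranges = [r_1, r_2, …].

ranges = [2.9400, 1.2200, 0.7044, 2.9214]

beam 1: φ=-135°, α=300°
  dir = (cos 300°, sin 300°) = (0.5000, -0.8660); from cell (3,4)
  next x-line at t=0.9400, next y-line at t=0.4503; Δt_x=2.0000, Δt_y=1.1547
    y: enter (3,3) at t=0.4503
    x: enter (4,3) at t=0.9400
    y: enter (4,2) at t=1.6050
    y: enter (4,1) at t=2.7597
    x: enter (5,1) at t=2.9400 ← occupied
  → r_1 = 2.9400
beam 2: φ=-45°, α=30°
  dir = (cos 30°, sin 30°) = (0.8660, 0.5000); from cell (3,4)
  next x-line at t=0.5427, next y-line at t=1.2200; Δt_x=1.1547, Δt_y=2.0000
    x: enter (4,4) at t=0.5427
    y: enter (4,5) at t=1.2200 ← occupied
  → r_2 = 1.2200
beam 3: φ=45°, α=120°
  dir = (cos 120°, sin 120°) = (-0.5000, 0.8660); from cell (3,4)
  next x-line at t=1.0600, next y-line at t=0.7044; Δt_x=2.0000, Δt_y=1.1547
    y: enter (3,5) at t=0.7044 ← occupied
  → r_3 = 0.7044
beam 4: φ=135°, α=210°
  dir = (cos 210°, sin 210°) = (-0.8660, -0.5000); from cell (3,4)
  next x-line at t=0.6120, next y-line at t=0.7800; Δt_x=1.1547, Δt_y=2.0000
    x: enter (2,4) at t=0.6120
    y: enter (2,3) at t=0.7800
    x: enter (1,3) at t=1.7667
    y: enter (1,2) at t=2.7800
    x: enter (0,2) at t=2.9214 ← occupied
  → r_4 = 2.9214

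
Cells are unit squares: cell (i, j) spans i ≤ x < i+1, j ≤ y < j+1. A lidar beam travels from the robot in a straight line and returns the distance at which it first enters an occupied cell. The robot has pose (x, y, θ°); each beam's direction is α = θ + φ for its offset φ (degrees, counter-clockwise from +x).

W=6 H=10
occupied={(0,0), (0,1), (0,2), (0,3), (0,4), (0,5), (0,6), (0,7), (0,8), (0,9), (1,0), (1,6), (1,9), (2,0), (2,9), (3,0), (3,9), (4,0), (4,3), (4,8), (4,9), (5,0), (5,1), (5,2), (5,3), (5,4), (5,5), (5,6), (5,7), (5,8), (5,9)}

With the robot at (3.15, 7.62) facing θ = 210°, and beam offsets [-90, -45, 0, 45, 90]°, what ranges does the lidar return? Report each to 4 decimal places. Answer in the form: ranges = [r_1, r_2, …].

ranges = [1.5935, 2.2258, 1.3279, 6.8535, 3.7000]

beam 1: φ=-90°, α=120°
  cosα=-0.5000 sinα=0.8660 | (3,7) | tMaxX 0.3000 tMaxY 0.4388 | tΔX 2.0000 tΔY 1.1547
    t=0.3000 [x] (2,7)
    t=0.4388 [y] (2,8)
    t=1.5935 [y] (2,9) — stop
  → r_1 = 1.5935
beam 2: φ=-45°, α=165°
  cosα=-0.9659 sinα=0.2588 | (3,7) | tMaxX 0.1553 tMaxY 1.4682 | tΔX 1.0353 tΔY 3.8637
    t=0.1553 [x] (2,7)
    t=1.1906 [x] (1,7)
    t=1.4682 [y] (1,8)
    t=2.2258 [x] (0,8) — stop
  → r_2 = 2.2258
beam 3: φ=0°, α=210°
  cosα=-0.8660 sinα=-0.5000 | (3,7) | tMaxX 0.1732 tMaxY 1.2400 | tΔX 1.1547 tΔY 2.0000
    t=0.1732 [x] (2,7)
    t=1.2400 [y] (2,6)
    t=1.3279 [x] (1,6) — stop
  → r_3 = 1.3279
beam 4: φ=45°, α=255°
  cosα=-0.2588 sinα=-0.9659 | (3,7) | tMaxX 0.5796 tMaxY 0.6419 | tΔX 3.8637 tΔY 1.0353
    t=0.5796 [x] (2,7)
    t=0.6419 [y] (2,6)
    t=1.6771 [y] (2,5)
    t=2.7124 [y] (2,4)
    t=3.7477 [y] (2,3)
    t=4.4433 [x] (1,3)
    t=4.7830 [y] (1,2)
    t=5.8183 [y] (1,1)
    t=6.8535 [y] (1,0) — stop
  → r_4 = 6.8535
beam 5: φ=90°, α=300°
  cosα=0.5000 sinα=-0.8660 | (3,7) | tMaxX 1.7000 tMaxY 0.7159 | tΔX 2.0000 tΔY 1.1547
    t=0.7159 [y] (3,6)
    t=1.7000 [x] (4,6)
    t=1.8706 [y] (4,5)
    t=3.0253 [y] (4,4)
    t=3.7000 [x] (5,4) — stop
  → r_5 = 3.7000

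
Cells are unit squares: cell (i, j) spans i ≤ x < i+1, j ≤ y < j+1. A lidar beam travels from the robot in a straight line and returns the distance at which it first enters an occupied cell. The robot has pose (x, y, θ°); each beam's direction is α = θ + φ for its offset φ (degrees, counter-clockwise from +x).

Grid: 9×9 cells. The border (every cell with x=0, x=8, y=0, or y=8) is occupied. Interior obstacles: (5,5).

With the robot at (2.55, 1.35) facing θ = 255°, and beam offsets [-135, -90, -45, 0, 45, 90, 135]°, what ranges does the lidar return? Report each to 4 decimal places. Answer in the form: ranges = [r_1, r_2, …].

beam 1: φ=-135°, α=120°
  cosα=-0.5000 sinα=0.8660 | (2,1) | tMaxX 1.1000 tMaxY 0.7506 | tΔX 2.0000 tΔY 1.1547
    t=0.7506 [y] (2,2)
    t=1.1000 [x] (1,2)
    t=1.9053 [y] (1,3)
    t=3.0600 [y] (1,4)
    t=3.1000 [x] (0,4) — stop
  → r_1 = 3.1000
beam 2: φ=-90°, α=165°
  cosα=-0.9659 sinα=0.2588 | (2,1) | tMaxX 0.5694 tMaxY 2.5114 | tΔX 1.0353 tΔY 3.8637
    t=0.5694 [x] (1,1)
    t=1.6047 [x] (0,1) — stop
  → r_2 = 1.6047
beam 3: φ=-45°, α=210°
  cosα=-0.8660 sinα=-0.5000 | (2,1) | tMaxX 0.6351 tMaxY 0.7000 | tΔX 1.1547 tΔY 2.0000
    t=0.6351 [x] (1,1)
    t=0.7000 [y] (1,0) — stop
  → r_3 = 0.7000
beam 4: φ=0°, α=255°
  cosα=-0.2588 sinα=-0.9659 | (2,1) | tMaxX 2.1250 tMaxY 0.3623 | tΔX 3.8637 tΔY 1.0353
    t=0.3623 [y] (2,0) — stop
  → r_4 = 0.3623
beam 5: φ=45°, α=300°
  cosα=0.5000 sinα=-0.8660 | (2,1) | tMaxX 0.9000 tMaxY 0.4041 | tΔX 2.0000 tΔY 1.1547
    t=0.4041 [y] (2,0) — stop
  → r_5 = 0.4041
beam 6: φ=90°, α=345°
  cosα=0.9659 sinα=-0.2588 | (2,1) | tMaxX 0.4659 tMaxY 1.3523 | tΔX 1.0353 tΔY 3.8637
    t=0.4659 [x] (3,1)
    t=1.3523 [y] (3,0) — stop
  → r_6 = 1.3523
beam 7: φ=135°, α=30°
  cosα=0.8660 sinα=0.5000 | (2,1) | tMaxX 0.5196 tMaxY 1.3000 | tΔX 1.1547 tΔY 2.0000
    t=0.5196 [x] (3,1)
    t=1.3000 [y] (3,2)
    t=1.6743 [x] (4,2)
    t=2.8290 [x] (5,2)
    t=3.3000 [y] (5,3)
    t=3.9837 [x] (6,3)
    t=5.1384 [x] (7,3)
    t=5.3000 [y] (7,4)
    t=6.2931 [x] (8,4) — stop
  → r_7 = 6.2931

ranges = [3.1000, 1.6047, 0.7000, 0.3623, 0.4041, 1.3523, 6.2931]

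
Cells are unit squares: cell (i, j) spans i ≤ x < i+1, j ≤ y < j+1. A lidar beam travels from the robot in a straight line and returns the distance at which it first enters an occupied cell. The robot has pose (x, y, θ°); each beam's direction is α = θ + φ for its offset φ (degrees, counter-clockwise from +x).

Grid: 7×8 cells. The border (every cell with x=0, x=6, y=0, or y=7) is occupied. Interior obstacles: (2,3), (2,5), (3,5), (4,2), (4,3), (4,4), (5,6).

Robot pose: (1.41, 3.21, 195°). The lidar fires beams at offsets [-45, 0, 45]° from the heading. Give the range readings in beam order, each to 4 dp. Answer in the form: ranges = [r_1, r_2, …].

beam 1: φ=-45°, α=150°
  cosα=-0.8660 sinα=0.5000 | (1,3) | tMaxX 0.4734 tMaxY 1.5800 | tΔX 1.1547 tΔY 2.0000
    t=0.4734 [x] (0,3) — stop
  → r_1 = 0.4734
beam 2: φ=0°, α=195°
  cosα=-0.9659 sinα=-0.2588 | (1,3) | tMaxX 0.4245 tMaxY 0.8114 | tΔX 1.0353 tΔY 3.8637
    t=0.4245 [x] (0,3) — stop
  → r_2 = 0.4245
beam 3: φ=45°, α=240°
  cosα=-0.5000 sinα=-0.8660 | (1,3) | tMaxX 0.8200 tMaxY 0.2425 | tΔX 2.0000 tΔY 1.1547
    t=0.2425 [y] (1,2)
    t=0.8200 [x] (0,2) — stop
  → r_3 = 0.8200

ranges = [0.4734, 0.4245, 0.8200]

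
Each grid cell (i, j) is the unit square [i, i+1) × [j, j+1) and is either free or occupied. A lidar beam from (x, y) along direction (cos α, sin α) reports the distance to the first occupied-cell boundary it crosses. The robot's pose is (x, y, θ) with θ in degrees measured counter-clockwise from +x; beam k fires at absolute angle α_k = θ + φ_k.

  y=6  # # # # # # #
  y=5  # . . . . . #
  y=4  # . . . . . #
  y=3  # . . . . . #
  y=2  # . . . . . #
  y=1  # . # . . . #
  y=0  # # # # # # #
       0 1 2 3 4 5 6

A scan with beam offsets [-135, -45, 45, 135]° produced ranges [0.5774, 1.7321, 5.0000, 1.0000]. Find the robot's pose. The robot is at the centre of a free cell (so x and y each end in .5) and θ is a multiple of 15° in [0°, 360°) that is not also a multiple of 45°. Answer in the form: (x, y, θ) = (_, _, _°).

The pose lattice has 24·16 = 384 candidates. Test each by forward raycasting.
  (1.5, 2.5, 210°): beam 1 = 3.6235 ≠ 0.5774 ✗
  (4.5, 1.5, 330°): beam 1 = 1.5529 ≠ 0.5774 ✗
  (1.5, 4.5, 60°): beam 1 = 2.5882 ≠ 0.5774 ✗
  (3.5, 1.5, 105°): beam 1 = 1.0000 ≠ 0.5774 ✗
  …
  (1.5, 3.5, 345°): r_1=0.5774, r_2=1.7321, r_3=5.0000, r_4=1.0000 — all match ✓
Unique over the lattice → pose = (1.5, 3.5, 345°).

(x, y, θ) = (1.5, 3.5, 345°)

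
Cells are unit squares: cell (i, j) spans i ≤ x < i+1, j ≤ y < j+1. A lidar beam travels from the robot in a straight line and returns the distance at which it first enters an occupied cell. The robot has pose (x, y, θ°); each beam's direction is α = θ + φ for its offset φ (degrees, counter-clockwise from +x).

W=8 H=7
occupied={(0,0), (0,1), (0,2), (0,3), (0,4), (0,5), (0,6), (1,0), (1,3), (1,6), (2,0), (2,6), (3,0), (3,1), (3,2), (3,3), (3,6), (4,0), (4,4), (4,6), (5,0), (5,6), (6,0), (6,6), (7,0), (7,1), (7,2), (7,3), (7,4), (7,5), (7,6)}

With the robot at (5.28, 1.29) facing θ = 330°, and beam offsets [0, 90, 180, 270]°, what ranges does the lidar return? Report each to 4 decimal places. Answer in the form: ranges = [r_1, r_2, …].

ranges = [0.5800, 3.4400, 1.4780, 0.3349]

beam 1: φ=0°, α=330°
  dir = (cos 330°, sin 330°) = (0.8660, -0.5000); from cell (5,1)
  next x-line at t=0.8314, next y-line at t=0.5800; Δt_x=1.1547, Δt_y=2.0000
    y: enter (5,0) at t=0.5800 ← occupied
  → r_1 = 0.5800
beam 2: φ=90°, α=60°
  dir = (cos 60°, sin 60°) = (0.5000, 0.8660); from cell (5,1)
  next x-line at t=1.4400, next y-line at t=0.8198; Δt_x=2.0000, Δt_y=1.1547
    y: enter (5,2) at t=0.8198
    x: enter (6,2) at t=1.4400
    y: enter (6,3) at t=1.9745
    y: enter (6,4) at t=3.1292
    x: enter (7,4) at t=3.4400 ← occupied
  → r_2 = 3.4400
beam 3: φ=180°, α=150°
  dir = (cos 150°, sin 150°) = (-0.8660, 0.5000); from cell (5,1)
  next x-line at t=0.3233, next y-line at t=1.4200; Δt_x=1.1547, Δt_y=2.0000
    x: enter (4,1) at t=0.3233
    y: enter (4,2) at t=1.4200
    x: enter (3,2) at t=1.4780 ← occupied
  → r_3 = 1.4780
beam 4: φ=270°, α=240°
  dir = (cos 240°, sin 240°) = (-0.5000, -0.8660); from cell (5,1)
  next x-line at t=0.5600, next y-line at t=0.3349; Δt_x=2.0000, Δt_y=1.1547
    y: enter (5,0) at t=0.3349 ← occupied
  → r_4 = 0.3349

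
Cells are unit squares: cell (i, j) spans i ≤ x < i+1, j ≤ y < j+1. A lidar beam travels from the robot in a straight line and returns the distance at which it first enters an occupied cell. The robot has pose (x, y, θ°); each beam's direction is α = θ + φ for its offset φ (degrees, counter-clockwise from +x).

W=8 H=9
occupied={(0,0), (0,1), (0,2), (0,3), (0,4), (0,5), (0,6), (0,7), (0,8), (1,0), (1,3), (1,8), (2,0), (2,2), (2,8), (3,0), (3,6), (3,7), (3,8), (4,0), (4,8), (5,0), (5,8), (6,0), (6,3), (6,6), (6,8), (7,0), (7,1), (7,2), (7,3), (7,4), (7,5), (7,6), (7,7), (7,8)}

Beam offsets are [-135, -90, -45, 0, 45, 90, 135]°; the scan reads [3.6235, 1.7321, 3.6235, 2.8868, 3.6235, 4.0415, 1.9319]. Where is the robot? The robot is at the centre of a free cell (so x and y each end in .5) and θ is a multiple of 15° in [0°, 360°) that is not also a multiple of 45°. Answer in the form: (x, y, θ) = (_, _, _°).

(x, y, θ) = (4.5, 4.5, 210°)

Enumerate (i+0.5, j+0.5, θ) over the 36 free cells and 16 admissible headings. For each, cast all 7 beams and compare to the given ranges.
  (2.5, 7.5, 165°): beam 1 = 0.5774 ≠ 3.6235 ✗
  (1.5, 5.5, 120°): beam 1 = 5.6940 ≠ 3.6235 ✗
  (2.5, 6.5, 15°): beam 1 = 2.8868 ≠ 3.6235 ✗
  …
  (4.5, 4.5, 210°): r_1=3.6235, r_2=1.7321, r_3=3.6235, r_4=2.8868, r_5=3.6235, r_6=4.0415, r_7=1.9319 — all match ✓
No second candidate reproduces the full scan.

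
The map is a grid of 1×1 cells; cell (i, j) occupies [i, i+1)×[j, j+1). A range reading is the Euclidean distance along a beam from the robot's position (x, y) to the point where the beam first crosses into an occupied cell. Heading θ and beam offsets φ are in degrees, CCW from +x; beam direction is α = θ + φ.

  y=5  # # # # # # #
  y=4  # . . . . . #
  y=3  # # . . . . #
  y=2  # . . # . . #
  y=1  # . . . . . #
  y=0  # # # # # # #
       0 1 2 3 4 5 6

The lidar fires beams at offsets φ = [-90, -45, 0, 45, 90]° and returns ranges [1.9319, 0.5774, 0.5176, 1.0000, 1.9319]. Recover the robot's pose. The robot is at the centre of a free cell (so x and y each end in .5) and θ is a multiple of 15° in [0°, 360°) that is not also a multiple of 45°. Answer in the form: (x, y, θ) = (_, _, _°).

(x, y, θ) = (3.5, 4.5, 105°)

The pose lattice has 18·16 = 288 candidates. Test each by forward raycasting.
  (3.5, 1.5, 105°): beam 1 = 2.5882 ≠ 1.9319 ✗
  (2.5, 3.5, 195°): beam 1 = 1.5529 ≠ 1.9319 ✗
  (3.5, 3.5, 30°): beam 1 = 0.5774 ≠ 1.9319 ✗
  (4.5, 1.5, 75°): beam 1 = 1.5529 ≠ 1.9319 ✗
  …
  (3.5, 4.5, 105°): r_1=1.9319, r_2=0.5774, r_3=0.5176, r_4=1.0000, r_5=1.9319 — all match ✓
No second candidate reproduces the full scan.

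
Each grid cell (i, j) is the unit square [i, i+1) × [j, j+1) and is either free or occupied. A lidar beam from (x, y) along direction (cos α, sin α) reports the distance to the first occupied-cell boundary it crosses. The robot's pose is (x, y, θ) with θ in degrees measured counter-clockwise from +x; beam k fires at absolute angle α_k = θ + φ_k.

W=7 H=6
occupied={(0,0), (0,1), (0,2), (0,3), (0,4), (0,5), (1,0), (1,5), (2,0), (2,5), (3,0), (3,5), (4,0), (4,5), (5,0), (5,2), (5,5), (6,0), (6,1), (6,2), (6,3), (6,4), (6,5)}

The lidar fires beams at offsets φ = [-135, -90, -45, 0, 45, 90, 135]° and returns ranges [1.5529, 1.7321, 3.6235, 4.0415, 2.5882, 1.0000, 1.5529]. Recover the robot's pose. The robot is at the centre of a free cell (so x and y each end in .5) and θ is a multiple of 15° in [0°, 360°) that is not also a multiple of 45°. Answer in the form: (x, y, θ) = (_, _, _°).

(x, y, θ) = (4.5, 3.5, 210°)

The pose lattice has 19·16 = 304 candidates. Test each by forward raycasting.
  (1.5, 3.5, 285°): beam 1 = 0.5774 ≠ 1.5529 ✗
  (2.5, 3.5, 240°): beam 3 = 1.5529 ≠ 3.6235 ✗
  (2.5, 2.5, 105°): beam 1 = 3.0000 ≠ 1.5529 ✗
  (3.5, 3.5, 330°): beam 1 = 2.5882 ≠ 1.5529 ✗
  …
  (4.5, 3.5, 210°): r_1=1.5529, r_2=1.7321, r_3=3.6235, r_4=4.0415, r_5=2.5882, r_6=1.0000, r_7=1.5529 — all match ✓
Unique over the lattice → pose = (4.5, 3.5, 210°).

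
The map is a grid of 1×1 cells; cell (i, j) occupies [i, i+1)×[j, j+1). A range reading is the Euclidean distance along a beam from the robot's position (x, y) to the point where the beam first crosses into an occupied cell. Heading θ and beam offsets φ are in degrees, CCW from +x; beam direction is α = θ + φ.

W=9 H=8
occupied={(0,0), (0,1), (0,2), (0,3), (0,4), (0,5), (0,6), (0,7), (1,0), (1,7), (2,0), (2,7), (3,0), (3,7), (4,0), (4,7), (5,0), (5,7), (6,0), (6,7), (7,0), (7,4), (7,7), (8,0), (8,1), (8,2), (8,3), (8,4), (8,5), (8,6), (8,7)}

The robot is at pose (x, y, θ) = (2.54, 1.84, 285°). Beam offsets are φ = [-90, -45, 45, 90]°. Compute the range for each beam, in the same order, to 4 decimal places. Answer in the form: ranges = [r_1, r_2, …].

ranges = [1.5943, 0.9699, 1.6800, 5.6526]

beam 1: φ=-90°, α=195°
  dir = (cos 195°, sin 195°) = (-0.9659, -0.2588); from cell (2,1)
  next x-line at t=0.5590, next y-line at t=3.2455; Δt_x=1.0353, Δt_y=3.8637
    x: enter (1,1) at t=0.5590
    x: enter (0,1) at t=1.5943 ← occupied
  → r_1 = 1.5943
beam 2: φ=-45°, α=240°
  dir = (cos 240°, sin 240°) = (-0.5000, -0.8660); from cell (2,1)
  next x-line at t=1.0800, next y-line at t=0.9699; Δt_x=2.0000, Δt_y=1.1547
    y: enter (2,0) at t=0.9699 ← occupied
  → r_2 = 0.9699
beam 3: φ=45°, α=330°
  dir = (cos 330°, sin 330°) = (0.8660, -0.5000); from cell (2,1)
  next x-line at t=0.5312, next y-line at t=1.6800; Δt_x=1.1547, Δt_y=2.0000
    x: enter (3,1) at t=0.5312
    y: enter (3,0) at t=1.6800 ← occupied
  → r_3 = 1.6800
beam 4: φ=90°, α=15°
  dir = (cos 15°, sin 15°) = (0.9659, 0.2588); from cell (2,1)
  next x-line at t=0.4762, next y-line at t=0.6182; Δt_x=1.0353, Δt_y=3.8637
    x: enter (3,1) at t=0.4762
    y: enter (3,2) at t=0.6182
    x: enter (4,2) at t=1.5115
    x: enter (5,2) at t=2.5468
    x: enter (6,2) at t=3.5821
    y: enter (6,3) at t=4.4819
    x: enter (7,3) at t=4.6173
    x: enter (8,3) at t=5.6526 ← occupied
  → r_4 = 5.6526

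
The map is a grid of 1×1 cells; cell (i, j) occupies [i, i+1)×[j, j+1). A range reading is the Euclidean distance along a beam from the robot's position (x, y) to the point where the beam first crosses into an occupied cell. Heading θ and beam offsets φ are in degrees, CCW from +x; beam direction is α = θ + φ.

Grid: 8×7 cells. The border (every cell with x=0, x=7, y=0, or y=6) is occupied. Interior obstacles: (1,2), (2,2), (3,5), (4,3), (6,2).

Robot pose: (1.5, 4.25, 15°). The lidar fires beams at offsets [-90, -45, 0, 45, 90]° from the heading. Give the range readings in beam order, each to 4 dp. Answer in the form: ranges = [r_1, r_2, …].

ranges = [1.2941, 6.3509, 5.6940, 2.0207, 1.8117]

beam 1: φ=-90°, α=285°
  dir = (cos 285°, sin 285°) = (0.2588, -0.9659); from cell (1,4)
  next x-line at t=1.9319, next y-line at t=0.2588; Δt_x=3.8637, Δt_y=1.0353
    y: enter (1,3) at t=0.2588
    y: enter (1,2) at t=1.2941 ← occupied
  → r_1 = 1.2941
beam 2: φ=-45°, α=330°
  dir = (cos 330°, sin 330°) = (0.8660, -0.5000); from cell (1,4)
  next x-line at t=0.5774, next y-line at t=0.5000; Δt_x=1.1547, Δt_y=2.0000
    y: enter (1,3) at t=0.5000
    x: enter (2,3) at t=0.5774
    x: enter (3,3) at t=1.7321
    y: enter (3,2) at t=2.5000
    x: enter (4,2) at t=2.8868
    x: enter (5,2) at t=4.0415
    y: enter (5,1) at t=4.5000
    x: enter (6,1) at t=5.1962
    x: enter (7,1) at t=6.3509 ← occupied
  → r_2 = 6.3509
beam 3: φ=0°, α=15°
  dir = (cos 15°, sin 15°) = (0.9659, 0.2588); from cell (1,4)
  next x-line at t=0.5176, next y-line at t=2.8978; Δt_x=1.0353, Δt_y=3.8637
    x: enter (2,4) at t=0.5176
    x: enter (3,4) at t=1.5529
    x: enter (4,4) at t=2.5882
    y: enter (4,5) at t=2.8978
    x: enter (5,5) at t=3.6235
    x: enter (6,5) at t=4.6587
    x: enter (7,5) at t=5.6940 ← occupied
  → r_3 = 5.6940
beam 4: φ=45°, α=60°
  dir = (cos 60°, sin 60°) = (0.5000, 0.8660); from cell (1,4)
  next x-line at t=1.0000, next y-line at t=0.8660; Δt_x=2.0000, Δt_y=1.1547
    y: enter (1,5) at t=0.8660
    x: enter (2,5) at t=1.0000
    y: enter (2,6) at t=2.0207 ← occupied
  → r_4 = 2.0207
beam 5: φ=90°, α=105°
  dir = (cos 105°, sin 105°) = (-0.2588, 0.9659); from cell (1,4)
  next x-line at t=1.9319, next y-line at t=0.7765; Δt_x=3.8637, Δt_y=1.0353
    y: enter (1,5) at t=0.7765
    y: enter (1,6) at t=1.8117 ← occupied
  → r_5 = 1.8117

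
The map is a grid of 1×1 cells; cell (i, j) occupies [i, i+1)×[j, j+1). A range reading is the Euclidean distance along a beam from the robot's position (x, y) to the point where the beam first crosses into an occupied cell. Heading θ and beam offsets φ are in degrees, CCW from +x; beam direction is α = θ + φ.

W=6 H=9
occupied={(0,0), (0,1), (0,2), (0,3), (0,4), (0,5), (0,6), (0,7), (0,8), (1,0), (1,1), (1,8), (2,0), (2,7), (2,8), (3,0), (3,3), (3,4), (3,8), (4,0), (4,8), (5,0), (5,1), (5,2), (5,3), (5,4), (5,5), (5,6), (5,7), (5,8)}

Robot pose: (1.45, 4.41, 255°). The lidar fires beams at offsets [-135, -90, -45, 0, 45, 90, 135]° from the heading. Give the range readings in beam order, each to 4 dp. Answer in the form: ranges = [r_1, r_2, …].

beam 1: φ=-135°, α=120°
  d=(-0.5000,0.8660)  start (1,4)  tX=0.9000 tY=0.6813  stride 1/|dx|=2.0000 1/|dy|=1.1547
    cross y-line → (1,5), t=0.6813
    cross x-line → (0,5), t=0.9000 (wall)
  → r_1 = 0.9000
beam 2: φ=-90°, α=165°
  d=(-0.9659,0.2588)  start (1,4)  tX=0.4659 tY=2.2796  stride 1/|dx|=1.0353 1/|dy|=3.8637
    cross x-line → (0,4), t=0.4659 (wall)
  → r_2 = 0.4659
beam 3: φ=-45°, α=210°
  d=(-0.8660,-0.5000)  start (1,4)  tX=0.5196 tY=0.8200  stride 1/|dx|=1.1547 1/|dy|=2.0000
    cross x-line → (0,4), t=0.5196 (wall)
  → r_3 = 0.5196
beam 4: φ=0°, α=255°
  d=(-0.2588,-0.9659)  start (1,4)  tX=1.7387 tY=0.4245  stride 1/|dx|=3.8637 1/|dy|=1.0353
    cross y-line → (1,3), t=0.4245
    cross y-line → (1,2), t=1.4597
    cross x-line → (0,2), t=1.7387 (wall)
  → r_4 = 1.7387
beam 5: φ=45°, α=300°
  d=(0.5000,-0.8660)  start (1,4)  tX=1.1000 tY=0.4734  stride 1/|dx|=2.0000 1/|dy|=1.1547
    cross y-line → (1,3), t=0.4734
    cross x-line → (2,3), t=1.1000
    cross y-line → (2,2), t=1.6281
    cross y-line → (2,1), t=2.7828
    cross x-line → (3,1), t=3.1000
    cross y-line → (3,0), t=3.9375 (wall)
  → r_5 = 3.9375
beam 6: φ=90°, α=345°
  d=(0.9659,-0.2588)  start (1,4)  tX=0.5694 tY=1.5841  stride 1/|dx|=1.0353 1/|dy|=3.8637
    cross x-line → (2,4), t=0.5694
    cross y-line → (2,3), t=1.5841
    cross x-line → (3,3), t=1.6047 (wall)
  → r_6 = 1.6047
beam 7: φ=135°, α=30°
  d=(0.8660,0.5000)  start (1,4)  tX=0.6351 tY=1.1800  stride 1/|dx|=1.1547 1/|dy|=2.0000
    cross x-line → (2,4), t=0.6351
    cross y-line → (2,5), t=1.1800
    cross x-line → (3,5), t=1.7898
    cross x-line → (4,5), t=2.9445
    cross y-line → (4,6), t=3.1800
    cross x-line → (5,6), t=4.0992 (wall)
  → r_7 = 4.0992

ranges = [0.9000, 0.4659, 0.5196, 1.7387, 3.9375, 1.6047, 4.0992]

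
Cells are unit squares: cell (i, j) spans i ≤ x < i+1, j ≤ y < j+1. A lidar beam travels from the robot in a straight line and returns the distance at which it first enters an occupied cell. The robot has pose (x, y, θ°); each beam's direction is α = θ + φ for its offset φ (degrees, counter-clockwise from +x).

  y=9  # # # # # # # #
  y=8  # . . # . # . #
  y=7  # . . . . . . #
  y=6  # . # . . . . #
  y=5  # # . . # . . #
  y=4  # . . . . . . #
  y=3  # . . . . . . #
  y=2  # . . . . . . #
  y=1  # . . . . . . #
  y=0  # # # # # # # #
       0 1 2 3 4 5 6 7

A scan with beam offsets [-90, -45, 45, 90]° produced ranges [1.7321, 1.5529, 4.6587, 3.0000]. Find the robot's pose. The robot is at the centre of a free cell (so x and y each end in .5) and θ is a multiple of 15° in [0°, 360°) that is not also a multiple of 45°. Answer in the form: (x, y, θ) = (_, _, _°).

Candidates: 43 free-cell centres × 16 headings = 688 poses. Raycast each; keep the one whose scan matches to 4 dp.
  (1.5, 6.5, 105°): beam 1 = 0.5176 ≠ 1.7321 ✗
  (5.5, 5.5, 105°): beam 1 = 1.5529 ≠ 1.7321 ✗
  (2.5, 4.5, 210°): beam 1 = 1.0000 ≠ 1.7321 ✗
  (5.5, 4.5, 285°): beam 1 = 4.6587 ≠ 1.7321 ✗
  …
  (2.5, 2.5, 330°): r_1=1.7321, r_2=1.5529, r_3=4.6587, r_4=3.0000 — all match ✓
Only this pose fits every beam.

(x, y, θ) = (2.5, 2.5, 330°)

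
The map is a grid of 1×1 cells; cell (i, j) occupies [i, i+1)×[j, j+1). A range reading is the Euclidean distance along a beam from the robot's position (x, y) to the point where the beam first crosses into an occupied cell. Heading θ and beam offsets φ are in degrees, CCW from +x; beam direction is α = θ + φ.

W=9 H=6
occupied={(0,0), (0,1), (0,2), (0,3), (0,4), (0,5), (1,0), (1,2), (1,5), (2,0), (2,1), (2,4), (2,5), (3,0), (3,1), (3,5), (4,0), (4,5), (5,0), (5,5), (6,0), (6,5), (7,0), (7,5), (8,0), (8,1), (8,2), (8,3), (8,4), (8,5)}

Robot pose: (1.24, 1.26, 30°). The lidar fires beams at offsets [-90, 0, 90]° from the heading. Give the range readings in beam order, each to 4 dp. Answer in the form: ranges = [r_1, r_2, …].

beam 1: φ=-90°, α=300°
  cosα=0.5000 sinα=-0.8660 | (1,1) | tMaxX 1.5200 tMaxY 0.3002 | tΔX 2.0000 tΔY 1.1547
    t=0.3002 [y] (1,0) — stop
  → r_1 = 0.3002
beam 2: φ=0°, α=30°
  cosα=0.8660 sinα=0.5000 | (1,1) | tMaxX 0.8776 tMaxY 1.4800 | tΔX 1.1547 tΔY 2.0000
    t=0.8776 [x] (2,1) — stop
  → r_2 = 0.8776
beam 3: φ=90°, α=120°
  cosα=-0.5000 sinα=0.8660 | (1,1) | tMaxX 0.4800 tMaxY 0.8545 | tΔX 2.0000 tΔY 1.1547
    t=0.4800 [x] (0,1) — stop
  → r_3 = 0.4800

ranges = [0.3002, 0.8776, 0.4800]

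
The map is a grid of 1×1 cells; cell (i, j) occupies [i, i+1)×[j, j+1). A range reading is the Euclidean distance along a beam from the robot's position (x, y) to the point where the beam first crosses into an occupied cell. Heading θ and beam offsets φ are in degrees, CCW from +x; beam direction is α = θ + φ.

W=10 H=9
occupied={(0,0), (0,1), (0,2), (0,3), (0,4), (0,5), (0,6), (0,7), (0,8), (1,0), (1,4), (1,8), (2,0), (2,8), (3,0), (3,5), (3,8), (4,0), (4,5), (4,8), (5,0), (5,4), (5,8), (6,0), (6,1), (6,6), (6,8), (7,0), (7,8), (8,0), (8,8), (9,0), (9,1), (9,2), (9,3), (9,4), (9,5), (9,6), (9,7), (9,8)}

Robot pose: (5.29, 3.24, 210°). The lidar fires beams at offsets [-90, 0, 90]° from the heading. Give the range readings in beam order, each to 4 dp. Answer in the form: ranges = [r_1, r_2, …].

beam 1: φ=-90°, α=120°
  cosα=-0.5000 sinα=0.8660 | (5,3) | tMaxX 0.5800 tMaxY 0.8776 | tΔX 2.0000 tΔY 1.1547
    t=0.5800 [x] (4,3)
    t=0.8776 [y] (4,4)
    t=2.0323 [y] (4,5) — stop
  → r_1 = 2.0323
beam 2: φ=0°, α=210°
  cosα=-0.8660 sinα=-0.5000 | (5,3) | tMaxX 0.3349 tMaxY 0.4800 | tΔX 1.1547 tΔY 2.0000
    t=0.3349 [x] (4,3)
    t=0.4800 [y] (4,2)
    t=1.4896 [x] (3,2)
    t=2.4800 [y] (3,1)
    t=2.6443 [x] (2,1)
    t=3.7990 [x] (1,1)
    t=4.4800 [y] (1,0) — stop
  → r_2 = 4.4800
beam 3: φ=90°, α=300°
  cosα=0.5000 sinα=-0.8660 | (5,3) | tMaxX 1.4200 tMaxY 0.2771 | tΔX 2.0000 tΔY 1.1547
    t=0.2771 [y] (5,2)
    t=1.4200 [x] (6,2)
    t=1.4318 [y] (6,1) — stop
  → r_3 = 1.4318

ranges = [2.0323, 4.4800, 1.4318]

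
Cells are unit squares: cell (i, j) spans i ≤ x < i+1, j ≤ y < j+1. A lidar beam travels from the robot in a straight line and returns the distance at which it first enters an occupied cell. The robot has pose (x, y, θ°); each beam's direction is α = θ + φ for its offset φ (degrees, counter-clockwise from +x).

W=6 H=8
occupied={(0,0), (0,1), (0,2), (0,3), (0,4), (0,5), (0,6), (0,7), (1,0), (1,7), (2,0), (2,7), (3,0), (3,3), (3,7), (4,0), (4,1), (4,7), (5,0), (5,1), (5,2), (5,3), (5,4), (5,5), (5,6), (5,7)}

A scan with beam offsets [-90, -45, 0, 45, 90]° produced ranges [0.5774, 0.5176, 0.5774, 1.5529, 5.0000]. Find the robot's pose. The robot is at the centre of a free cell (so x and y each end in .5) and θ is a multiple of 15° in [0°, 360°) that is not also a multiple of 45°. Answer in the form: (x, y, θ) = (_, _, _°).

The pose lattice has 22·16 = 352 candidates. Test each by forward raycasting.
  (4.5, 3.5, 105°): beam 1 = 0.5176 ≠ 0.5774 ✗
  (4.5, 3.5, 255°): beam 1 = 0.5176 ≠ 0.5774 ✗
  (4.5, 4.5, 60°): beam 3 = 1.0000 ≠ 0.5774 ✗
  (1.5, 3.5, 105°): beam 1 = 1.5529 ≠ 0.5774 ✗
  …
  (3.5, 1.5, 30°): r_1=0.5774, r_2=0.5176, r_3=0.5774, r_4=1.5529, r_5=5.0000 — all match ✓
Only this pose fits every beam.

(x, y, θ) = (3.5, 1.5, 30°)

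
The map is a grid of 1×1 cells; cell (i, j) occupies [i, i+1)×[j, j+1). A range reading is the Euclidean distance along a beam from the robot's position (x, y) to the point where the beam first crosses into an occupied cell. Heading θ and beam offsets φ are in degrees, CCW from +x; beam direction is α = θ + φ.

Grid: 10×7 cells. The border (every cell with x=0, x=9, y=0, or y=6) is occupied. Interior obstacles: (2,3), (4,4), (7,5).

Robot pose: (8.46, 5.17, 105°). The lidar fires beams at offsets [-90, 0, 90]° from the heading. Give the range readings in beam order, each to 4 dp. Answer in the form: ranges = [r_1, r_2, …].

ranges = [0.5590, 0.8593, 0.4762]

beam 1: φ=-90°, α=15°
  dir = (cos 15°, sin 15°) = (0.9659, 0.2588); from cell (8,5)
  next x-line at t=0.5590, next y-line at t=3.2069; Δt_x=1.0353, Δt_y=3.8637
    x: enter (9,5) at t=0.5590 ← occupied
  → r_1 = 0.5590
beam 2: φ=0°, α=105°
  dir = (cos 105°, sin 105°) = (-0.2588, 0.9659); from cell (8,5)
  next x-line at t=1.7773, next y-line at t=0.8593; Δt_x=3.8637, Δt_y=1.0353
    y: enter (8,6) at t=0.8593 ← occupied
  → r_2 = 0.8593
beam 3: φ=90°, α=195°
  dir = (cos 195°, sin 195°) = (-0.9659, -0.2588); from cell (8,5)
  next x-line at t=0.4762, next y-line at t=0.6568; Δt_x=1.0353, Δt_y=3.8637
    x: enter (7,5) at t=0.4762 ← occupied
  → r_3 = 0.4762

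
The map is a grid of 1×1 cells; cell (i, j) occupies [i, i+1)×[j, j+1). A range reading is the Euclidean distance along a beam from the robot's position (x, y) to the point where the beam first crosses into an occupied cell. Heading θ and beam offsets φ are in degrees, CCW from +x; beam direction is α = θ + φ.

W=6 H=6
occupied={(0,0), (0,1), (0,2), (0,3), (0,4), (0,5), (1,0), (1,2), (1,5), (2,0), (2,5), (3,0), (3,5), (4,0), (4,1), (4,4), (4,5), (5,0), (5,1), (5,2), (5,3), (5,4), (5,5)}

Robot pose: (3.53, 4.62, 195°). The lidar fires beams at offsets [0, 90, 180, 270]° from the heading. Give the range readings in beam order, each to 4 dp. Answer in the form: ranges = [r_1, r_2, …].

beam 1: φ=0°, α=195°
  cosα=-0.9659 sinα=-0.2588 | (3,4) | tMaxX 0.5487 tMaxY 2.3955 | tΔX 1.0353 tΔY 3.8637
    t=0.5487 [x] (2,4)
    t=1.5840 [x] (1,4)
    t=2.3955 [y] (1,3)
    t=2.6192 [x] (0,3) — stop
  → r_1 = 2.6192
beam 2: φ=90°, α=285°
  cosα=0.2588 sinα=-0.9659 | (3,4) | tMaxX 1.8159 tMaxY 0.6419 | tΔX 3.8637 tΔY 1.0353
    t=0.6419 [y] (3,3)
    t=1.6771 [y] (3,2)
    t=1.8159 [x] (4,2)
    t=2.7124 [y] (4,1) — stop
  → r_2 = 2.7124
beam 3: φ=180°, α=15°
  cosα=0.9659 sinα=0.2588 | (3,4) | tMaxX 0.4866 tMaxY 1.4682 | tΔX 1.0353 tΔY 3.8637
    t=0.4866 [x] (4,4) — stop
  → r_3 = 0.4866
beam 4: φ=270°, α=105°
  cosα=-0.2588 sinα=0.9659 | (3,4) | tMaxX 2.0478 tMaxY 0.3934 | tΔX 3.8637 tΔY 1.0353
    t=0.3934 [y] (3,5) — stop
  → r_4 = 0.3934

ranges = [2.6192, 2.7124, 0.4866, 0.3934]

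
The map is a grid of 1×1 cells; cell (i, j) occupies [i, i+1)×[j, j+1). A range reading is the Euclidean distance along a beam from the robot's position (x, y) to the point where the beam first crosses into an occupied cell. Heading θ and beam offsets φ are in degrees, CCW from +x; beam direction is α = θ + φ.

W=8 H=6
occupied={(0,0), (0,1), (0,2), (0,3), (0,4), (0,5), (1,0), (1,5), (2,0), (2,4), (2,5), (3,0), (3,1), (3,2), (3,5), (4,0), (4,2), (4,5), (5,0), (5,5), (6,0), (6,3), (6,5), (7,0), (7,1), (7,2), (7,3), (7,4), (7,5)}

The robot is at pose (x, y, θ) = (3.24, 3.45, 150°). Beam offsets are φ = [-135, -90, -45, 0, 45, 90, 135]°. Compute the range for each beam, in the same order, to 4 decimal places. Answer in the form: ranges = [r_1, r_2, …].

beam 1: φ=-135°, α=15°
  cosα=0.9659 sinα=0.2588 | (3,3) | tMaxX 0.7868 tMaxY 2.1250 | tΔX 1.0353 tΔY 3.8637
    t=0.7868 [x] (4,3)
    t=1.8221 [x] (5,3)
    t=2.1250 [y] (5,4)
    t=2.8574 [x] (6,4)
    t=3.8926 [x] (7,4) — stop
  → r_1 = 3.8926
beam 2: φ=-90°, α=60°
  cosα=0.5000 sinα=0.8660 | (3,3) | tMaxX 1.5200 tMaxY 0.6351 | tΔX 2.0000 tΔY 1.1547
    t=0.6351 [y] (3,4)
    t=1.5200 [x] (4,4)
    t=1.7898 [y] (4,5) — stop
  → r_2 = 1.7898
beam 3: φ=-45°, α=105°
  cosα=-0.2588 sinα=0.9659 | (3,3) | tMaxX 0.9273 tMaxY 0.5694 | tΔX 3.8637 tΔY 1.0353
    t=0.5694 [y] (3,4)
    t=0.9273 [x] (2,4) — stop
  → r_3 = 0.9273
beam 4: φ=0°, α=150°
  cosα=-0.8660 sinα=0.5000 | (3,3) | tMaxX 0.2771 tMaxY 1.1000 | tΔX 1.1547 tΔY 2.0000
    t=0.2771 [x] (2,3)
    t=1.1000 [y] (2,4) — stop
  → r_4 = 1.1000
beam 5: φ=45°, α=195°
  cosα=-0.9659 sinα=-0.2588 | (3,3) | tMaxX 0.2485 tMaxY 1.7387 | tΔX 1.0353 tΔY 3.8637
    t=0.2485 [x] (2,3)
    t=1.2837 [x] (1,3)
    t=1.7387 [y] (1,2)
    t=2.3190 [x] (0,2) — stop
  → r_5 = 2.3190
beam 6: φ=90°, α=240°
  cosα=-0.5000 sinα=-0.8660 | (3,3) | tMaxX 0.4800 tMaxY 0.5196 | tΔX 2.0000 tΔY 1.1547
    t=0.4800 [x] (2,3)
    t=0.5196 [y] (2,2)
    t=1.6743 [y] (2,1)
    t=2.4800 [x] (1,1)
    t=2.8290 [y] (1,0) — stop
  → r_6 = 2.8290
beam 7: φ=135°, α=285°
  cosα=0.2588 sinα=-0.9659 | (3,3) | tMaxX 2.9364 tMaxY 0.4659 | tΔX 3.8637 tΔY 1.0353
    t=0.4659 [y] (3,2) — stop
  → r_7 = 0.4659

ranges = [3.8926, 1.7898, 0.9273, 1.1000, 2.3190, 2.8290, 0.4659]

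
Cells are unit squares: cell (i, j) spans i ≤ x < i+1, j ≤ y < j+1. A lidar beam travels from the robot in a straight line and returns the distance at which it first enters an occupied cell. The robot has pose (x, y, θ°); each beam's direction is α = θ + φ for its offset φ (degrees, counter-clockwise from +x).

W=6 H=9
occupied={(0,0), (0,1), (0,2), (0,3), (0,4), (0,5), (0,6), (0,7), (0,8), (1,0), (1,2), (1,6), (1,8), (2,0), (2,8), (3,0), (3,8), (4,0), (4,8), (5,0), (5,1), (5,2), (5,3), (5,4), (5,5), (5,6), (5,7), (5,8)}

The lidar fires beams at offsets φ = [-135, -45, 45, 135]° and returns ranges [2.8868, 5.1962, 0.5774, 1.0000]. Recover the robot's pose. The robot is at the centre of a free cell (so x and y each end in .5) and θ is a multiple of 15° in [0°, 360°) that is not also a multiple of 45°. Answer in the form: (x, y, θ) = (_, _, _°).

(x, y, θ) = (4.5, 5.5, 285°)

Candidates: 26 free-cell centres × 16 headings = 416 poses. Raycast each; keep the one whose scan matches to 4 dp.
  (4.5, 7.5, 210°): beam 1 = 0.5176 ≠ 2.8868 ✗
  (4.5, 5.5, 150°): beam 1 = 0.5176 ≠ 2.8868 ✗
  (3.5, 5.5, 30°): beam 1 = 4.6587 ≠ 2.8868 ✗
  …
  (4.5, 5.5, 285°): r_1=2.8868, r_2=5.1962, r_3=0.5774, r_4=1.0000 — all match ✓
Only this pose fits every beam.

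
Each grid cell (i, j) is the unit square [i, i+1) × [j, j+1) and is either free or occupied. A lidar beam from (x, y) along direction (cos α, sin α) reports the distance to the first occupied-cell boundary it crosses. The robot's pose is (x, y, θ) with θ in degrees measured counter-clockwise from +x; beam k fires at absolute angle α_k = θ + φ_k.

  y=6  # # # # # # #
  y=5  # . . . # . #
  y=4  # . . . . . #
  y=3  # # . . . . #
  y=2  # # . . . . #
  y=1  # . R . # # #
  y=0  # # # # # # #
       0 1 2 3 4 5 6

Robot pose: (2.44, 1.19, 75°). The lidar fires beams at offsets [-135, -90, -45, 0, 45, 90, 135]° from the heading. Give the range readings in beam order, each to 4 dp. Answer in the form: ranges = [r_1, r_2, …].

beam 1: φ=-135°, α=300°
  direction (0.5000, -0.8660); cell (2,1); t to first gridline: x 1.1200, y 0.2194 (then +2.0000 / +1.1547)
    (2,0) via y @ 0.2194  # hit
  → r_1 = 0.2194
beam 2: φ=-90°, α=345°
  direction (0.9659, -0.2588); cell (2,1); t to first gridline: x 0.5798, y 0.7341 (then +1.0353 / +3.8637)
    (3,1) via x @ 0.5798
    (3,0) via y @ 0.7341  # hit
  → r_2 = 0.7341
beam 3: φ=-45°, α=30°
  direction (0.8660, 0.5000); cell (2,1); t to first gridline: x 0.6466, y 1.6200 (then +1.1547 / +2.0000)
    (3,1) via x @ 0.6466
    (3,2) via y @ 1.6200
    (4,2) via x @ 1.8013
    (5,2) via x @ 2.9560
    (5,3) via y @ 3.6200
    (6,3) via x @ 4.1107  # hit
  → r_3 = 4.1107
beam 4: φ=0°, α=75°
  direction (0.2588, 0.9659); cell (2,1); t to first gridline: x 2.1637, y 0.8386 (then +3.8637 / +1.0353)
    (2,2) via y @ 0.8386
    (2,3) via y @ 1.8738
    (3,3) via x @ 2.1637
    (3,4) via y @ 2.9091
    (3,5) via y @ 3.9444
    (3,6) via y @ 4.9797  # hit
  → r_4 = 4.9797
beam 5: φ=45°, α=120°
  direction (-0.5000, 0.8660); cell (2,1); t to first gridline: x 0.8800, y 0.9353 (then +2.0000 / +1.1547)
    (1,1) via x @ 0.8800
    (1,2) via y @ 0.9353  # hit
  → r_5 = 0.9353
beam 6: φ=90°, α=165°
  direction (-0.9659, 0.2588); cell (2,1); t to first gridline: x 0.4555, y 3.1296 (then +1.0353 / +3.8637)
    (1,1) via x @ 0.4555
    (0,1) via x @ 1.4908  # hit
  → r_6 = 1.4908
beam 7: φ=135°, α=210°
  direction (-0.8660, -0.5000); cell (2,1); t to first gridline: x 0.5081, y 0.3800 (then +1.1547 / +2.0000)
    (2,0) via y @ 0.3800  # hit
  → r_7 = 0.3800

ranges = [0.2194, 0.7341, 4.1107, 4.9797, 0.9353, 1.4908, 0.3800]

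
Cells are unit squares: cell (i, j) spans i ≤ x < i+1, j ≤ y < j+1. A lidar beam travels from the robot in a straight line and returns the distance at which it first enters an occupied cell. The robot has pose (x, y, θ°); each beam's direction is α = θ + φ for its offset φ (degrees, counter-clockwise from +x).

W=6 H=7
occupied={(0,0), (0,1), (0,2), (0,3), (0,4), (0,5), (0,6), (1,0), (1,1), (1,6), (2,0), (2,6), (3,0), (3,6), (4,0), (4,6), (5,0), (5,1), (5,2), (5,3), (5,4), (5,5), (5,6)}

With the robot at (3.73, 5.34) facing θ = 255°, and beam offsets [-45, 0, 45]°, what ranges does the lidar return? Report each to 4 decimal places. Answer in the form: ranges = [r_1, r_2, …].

ranges = [3.1523, 4.4931, 2.5400]

beam 1: φ=-45°, α=210°
  cosα=-0.8660 sinα=-0.5000 | (3,5) | tMaxX 0.8429 tMaxY 0.6800 | tΔX 1.1547 tΔY 2.0000
    t=0.6800 [y] (3,4)
    t=0.8429 [x] (2,4)
    t=1.9976 [x] (1,4)
    t=2.6800 [y] (1,3)
    t=3.1523 [x] (0,3) — stop
  → r_1 = 3.1523
beam 2: φ=0°, α=255°
  cosα=-0.2588 sinα=-0.9659 | (3,5) | tMaxX 2.8205 tMaxY 0.3520 | tΔX 3.8637 tΔY 1.0353
    t=0.3520 [y] (3,4)
    t=1.3873 [y] (3,3)
    t=2.4225 [y] (3,2)
    t=2.8205 [x] (2,2)
    t=3.4578 [y] (2,1)
    t=4.4931 [y] (2,0) — stop
  → r_2 = 4.4931
beam 3: φ=45°, α=300°
  cosα=0.5000 sinα=-0.8660 | (3,5) | tMaxX 0.5400 tMaxY 0.3926 | tΔX 2.0000 tΔY 1.1547
    t=0.3926 [y] (3,4)
    t=0.5400 [x] (4,4)
    t=1.5473 [y] (4,3)
    t=2.5400 [x] (5,3) — stop
  → r_3 = 2.5400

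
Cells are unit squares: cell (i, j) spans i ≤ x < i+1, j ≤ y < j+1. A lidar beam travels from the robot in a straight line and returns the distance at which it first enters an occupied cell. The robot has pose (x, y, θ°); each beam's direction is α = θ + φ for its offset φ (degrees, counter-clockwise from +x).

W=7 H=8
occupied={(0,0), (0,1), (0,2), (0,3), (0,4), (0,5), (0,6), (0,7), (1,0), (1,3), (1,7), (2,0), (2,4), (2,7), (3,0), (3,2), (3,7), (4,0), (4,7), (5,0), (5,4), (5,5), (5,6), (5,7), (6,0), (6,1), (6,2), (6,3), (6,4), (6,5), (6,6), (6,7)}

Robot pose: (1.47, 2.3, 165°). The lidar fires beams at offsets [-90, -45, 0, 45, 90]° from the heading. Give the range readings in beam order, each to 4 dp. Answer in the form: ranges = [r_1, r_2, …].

beam 1: φ=-90°, α=75°
  d=(0.2588,0.9659)  start (1,2)  tX=2.0478 tY=0.7247  stride 1/|dx|=3.8637 1/|dy|=1.0353
    cross y-line → (1,3), t=0.7247 (wall)
  → r_1 = 0.7247
beam 2: φ=-45°, α=120°
  d=(-0.5000,0.8660)  start (1,2)  tX=0.9400 tY=0.8083  stride 1/|dx|=2.0000 1/|dy|=1.1547
    cross y-line → (1,3), t=0.8083 (wall)
  → r_2 = 0.8083
beam 3: φ=0°, α=165°
  d=(-0.9659,0.2588)  start (1,2)  tX=0.4866 tY=2.7046  stride 1/|dx|=1.0353 1/|dy|=3.8637
    cross x-line → (0,2), t=0.4866 (wall)
  → r_3 = 0.4866
beam 4: φ=45°, α=210°
  d=(-0.8660,-0.5000)  start (1,2)  tX=0.5427 tY=0.6000  stride 1/|dx|=1.1547 1/|dy|=2.0000
    cross x-line → (0,2), t=0.5427 (wall)
  → r_4 = 0.5427
beam 5: φ=90°, α=255°
  d=(-0.2588,-0.9659)  start (1,2)  tX=1.8159 tY=0.3106  stride 1/|dx|=3.8637 1/|dy|=1.0353
    cross y-line → (1,1), t=0.3106
    cross y-line → (1,0), t=1.3459 (wall)
  → r_5 = 1.3459

ranges = [0.7247, 0.8083, 0.4866, 0.5427, 1.3459]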